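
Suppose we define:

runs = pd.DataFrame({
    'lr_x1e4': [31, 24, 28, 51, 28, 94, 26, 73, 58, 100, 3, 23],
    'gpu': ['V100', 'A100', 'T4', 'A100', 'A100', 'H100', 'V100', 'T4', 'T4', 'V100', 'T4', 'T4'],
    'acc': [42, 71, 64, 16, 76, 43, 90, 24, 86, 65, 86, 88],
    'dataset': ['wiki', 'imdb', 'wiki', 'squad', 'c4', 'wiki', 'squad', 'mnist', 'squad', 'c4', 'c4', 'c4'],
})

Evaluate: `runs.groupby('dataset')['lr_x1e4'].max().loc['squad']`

58

group by dataset, max of lr_x1e4:
dataset
c4       100
imdb      24
mnist     73
squad     58
wiki      94
Name: lr_x1e4, dtype: int64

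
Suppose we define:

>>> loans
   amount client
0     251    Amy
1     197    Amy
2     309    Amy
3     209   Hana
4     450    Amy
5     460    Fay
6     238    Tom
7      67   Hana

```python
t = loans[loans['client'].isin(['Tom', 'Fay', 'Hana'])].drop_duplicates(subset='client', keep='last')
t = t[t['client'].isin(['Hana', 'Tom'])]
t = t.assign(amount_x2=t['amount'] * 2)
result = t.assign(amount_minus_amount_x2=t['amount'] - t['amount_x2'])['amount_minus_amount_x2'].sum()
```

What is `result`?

-305

filter rows where client in ['Tom', 'Fay', 'Hana']:
   amount client
3     209   Hana
5     460    Fay
6     238    Tom
7      67   Hana
drop duplicate client (keep=last):
   amount client
5     460    Fay
6     238    Tom
7      67   Hana
filter rows where client in ['Hana', 'Tom']:
   amount client
6     238    Tom
7      67   Hana
add column amount_x2 = t['amount'] * 2:
   amount client  amount_x2
6     238    Tom        476
7      67   Hana        134
add column amount_minus_amount_x2 = t['amount'] - t['amount_x2']:
   amount client  amount_x2  amount_minus_amount_x2
6     238    Tom        476                    -238
7      67   Hana        134                     -67
Then the sum of column 'amount_minus_amount_x2': -305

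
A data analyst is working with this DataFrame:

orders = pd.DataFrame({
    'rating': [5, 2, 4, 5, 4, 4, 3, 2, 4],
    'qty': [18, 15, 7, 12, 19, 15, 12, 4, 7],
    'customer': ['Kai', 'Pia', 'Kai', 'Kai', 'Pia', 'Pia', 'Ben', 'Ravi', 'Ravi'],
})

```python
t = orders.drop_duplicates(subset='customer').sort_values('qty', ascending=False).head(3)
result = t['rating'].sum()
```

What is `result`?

10

drop duplicate customer (keep=first):
   rating  qty customer
0       5   18      Kai
1       2   15      Pia
6       3   12      Ben
7       2    4     Ravi
sort by qty descending:
   rating  qty customer
0       5   18      Kai
1       2   15      Pia
6       3   12      Ben
7       2    4     Ravi
take first 3 rows:
   rating  qty customer
0       5   18      Kai
1       2   15      Pia
6       3   12      Ben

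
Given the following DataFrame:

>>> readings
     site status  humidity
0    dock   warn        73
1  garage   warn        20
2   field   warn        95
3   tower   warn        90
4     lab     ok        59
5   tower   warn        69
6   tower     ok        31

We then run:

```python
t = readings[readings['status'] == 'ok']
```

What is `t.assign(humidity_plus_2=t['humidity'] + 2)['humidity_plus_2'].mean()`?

filter rows where status == 'ok':
    site status  humidity
4    lab     ok        59
6  tower     ok        31
add column humidity_plus_2 = t['humidity'] + 2:
    site status  humidity  humidity_plus_2
4    lab     ok        59               61
6  tower     ok        31               33
Finally, mean of column 'humidity_plus_2' = 47.0.

47.0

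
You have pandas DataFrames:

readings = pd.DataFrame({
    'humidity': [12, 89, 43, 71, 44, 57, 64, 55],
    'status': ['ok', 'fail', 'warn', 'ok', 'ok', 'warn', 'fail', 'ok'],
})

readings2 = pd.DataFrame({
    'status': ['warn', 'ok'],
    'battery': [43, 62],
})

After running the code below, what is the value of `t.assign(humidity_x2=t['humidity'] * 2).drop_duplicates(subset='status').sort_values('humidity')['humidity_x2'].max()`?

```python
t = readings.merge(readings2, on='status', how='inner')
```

86

merge on 'status' (how='inner') → 6 rows:
   humidity status  battery
0        12     ok       62
1        43   warn       43
2        71     ok       62
3        44     ok       62
4        57   warn       43
5        55     ok       62
add column humidity_x2 = t['humidity'] * 2:
   humidity status  battery  humidity_x2
0        12     ok       62           24
1        43   warn       43           86
2        71     ok       62          142
3        44     ok       62           88
4        57   warn       43          114
5        55     ok       62          110
drop duplicate status (keep=first):
   humidity status  battery  humidity_x2
0        12     ok       62           24
1        43   warn       43           86
sort by humidity:
   humidity status  battery  humidity_x2
0        12     ok       62           24
1        43   warn       43           86
Taking the max of column 'humidity_x2' gives 86.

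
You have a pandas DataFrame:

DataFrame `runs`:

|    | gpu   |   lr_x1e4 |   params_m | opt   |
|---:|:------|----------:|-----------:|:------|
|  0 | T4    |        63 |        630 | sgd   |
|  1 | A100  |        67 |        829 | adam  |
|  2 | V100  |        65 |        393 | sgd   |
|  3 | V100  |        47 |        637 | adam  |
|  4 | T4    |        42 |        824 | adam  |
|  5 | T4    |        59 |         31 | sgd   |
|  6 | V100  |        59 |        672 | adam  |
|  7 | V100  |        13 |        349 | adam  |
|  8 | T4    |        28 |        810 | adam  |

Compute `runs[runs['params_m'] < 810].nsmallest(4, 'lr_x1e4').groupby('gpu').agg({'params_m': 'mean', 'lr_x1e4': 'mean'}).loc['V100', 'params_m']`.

filter rows where params_m < 810:
    gpu  lr_x1e4  params_m   opt
0    T4       63       630   sgd
2  V100       65       393   sgd
3  V100       47       637  adam
5    T4       59        31   sgd
6  V100       59       672  adam
7  V100       13       349  adam
take 4 rows with smallest lr_x1e4:
    gpu  lr_x1e4  params_m   opt
7  V100       13       349  adam
3  V100       47       637  adam
5    T4       59        31   sgd
6  V100       59       672  adam
group by gpu: mean(params_m), mean(lr_x1e4):
        params_m    lr_x1e4
gpu                        
T4     31.000000  59.000000
V100  552.666667  39.666667

552.666666667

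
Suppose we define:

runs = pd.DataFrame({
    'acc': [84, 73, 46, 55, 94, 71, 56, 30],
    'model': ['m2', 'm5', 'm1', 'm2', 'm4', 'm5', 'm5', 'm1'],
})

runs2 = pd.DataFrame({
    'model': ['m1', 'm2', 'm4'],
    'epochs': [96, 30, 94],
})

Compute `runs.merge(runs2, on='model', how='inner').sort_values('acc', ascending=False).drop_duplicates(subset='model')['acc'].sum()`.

224

merge on 'model' (how='inner') → 5 rows:
   acc model  epochs
0   84    m2      30
1   46    m1      96
2   55    m2      30
3   94    m4      94
4   30    m1      96
sort by acc descending:
   acc model  epochs
3   94    m4      94
0   84    m2      30
2   55    m2      30
1   46    m1      96
4   30    m1      96
drop duplicate model (keep=first):
   acc model  epochs
3   94    m4      94
0   84    m2      30
1   46    m1      96
sum of column 'acc' → 224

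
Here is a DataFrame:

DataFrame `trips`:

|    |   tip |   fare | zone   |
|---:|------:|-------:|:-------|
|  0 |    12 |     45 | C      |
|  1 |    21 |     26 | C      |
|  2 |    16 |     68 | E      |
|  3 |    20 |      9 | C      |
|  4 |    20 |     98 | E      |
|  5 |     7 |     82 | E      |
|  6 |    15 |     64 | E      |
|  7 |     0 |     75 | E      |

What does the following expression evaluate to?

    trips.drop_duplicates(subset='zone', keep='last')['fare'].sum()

84

drop duplicate zone (keep=last):
   tip  fare zone
3   20     9    C
7    0    75    E
Finally, sum of column 'fare' = 84.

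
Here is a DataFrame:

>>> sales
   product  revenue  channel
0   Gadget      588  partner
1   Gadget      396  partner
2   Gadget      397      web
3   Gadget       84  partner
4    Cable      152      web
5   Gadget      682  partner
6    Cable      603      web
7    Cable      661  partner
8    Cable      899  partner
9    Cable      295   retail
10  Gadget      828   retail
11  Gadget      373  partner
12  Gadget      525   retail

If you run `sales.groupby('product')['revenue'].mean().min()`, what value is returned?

group by product, mean of revenue:
product
Cable     522.000
Gadget    484.125
Name: revenue, dtype: float64
Finally, min of the resulting series = 484.125.

484.125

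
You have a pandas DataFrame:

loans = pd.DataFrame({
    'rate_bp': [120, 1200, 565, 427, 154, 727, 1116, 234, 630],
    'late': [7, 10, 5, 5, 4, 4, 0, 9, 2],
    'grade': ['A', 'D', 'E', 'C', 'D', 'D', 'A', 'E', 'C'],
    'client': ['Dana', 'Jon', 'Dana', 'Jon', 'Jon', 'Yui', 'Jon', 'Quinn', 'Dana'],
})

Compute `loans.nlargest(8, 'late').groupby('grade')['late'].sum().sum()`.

46

take 8 rows with largest late:
   rate_bp  late grade client
1     1200    10     D    Jon
7      234     9     E  Quinn
0      120     7     A   Dana
2      565     5     E   Dana
3      427     5     C    Jon
4      154     4     D    Jon
5      727     4     D    Yui
8      630     2     C   Dana
group by grade, sum of late:
grade
A     7
C     7
D    18
E    14
Name: late, dtype: int64
sum of the resulting series → 46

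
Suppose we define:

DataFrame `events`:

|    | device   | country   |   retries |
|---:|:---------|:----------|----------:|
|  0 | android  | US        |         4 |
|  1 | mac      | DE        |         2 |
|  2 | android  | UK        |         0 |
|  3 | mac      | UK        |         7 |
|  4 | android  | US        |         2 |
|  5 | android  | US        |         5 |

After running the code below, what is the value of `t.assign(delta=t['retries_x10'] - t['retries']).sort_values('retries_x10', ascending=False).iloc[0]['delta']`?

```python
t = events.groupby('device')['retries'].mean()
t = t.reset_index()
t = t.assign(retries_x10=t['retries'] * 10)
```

40.5

group by device, mean of retries:
device
android    2.75
mac        4.50
Name: retries, dtype: float64
reset_index():
    device  retries
0  android     2.75
1      mac     4.50
add column retries_x10 = t['retries'] * 10:
    device  retries  retries_x10
0  android     2.75         27.5
1      mac     4.50         45.0
add column delta = t['retries_x10'] - t['retries']:
    device  retries  retries_x10  delta
0  android     2.75         27.5  24.75
1      mac     4.50         45.0  40.50
sort by retries_x10 descending:
    device  retries  retries_x10  delta
1      mac     4.50         45.0  40.50
0  android     2.75         27.5  24.75
Then the value at position 0, column 'delta': 40.5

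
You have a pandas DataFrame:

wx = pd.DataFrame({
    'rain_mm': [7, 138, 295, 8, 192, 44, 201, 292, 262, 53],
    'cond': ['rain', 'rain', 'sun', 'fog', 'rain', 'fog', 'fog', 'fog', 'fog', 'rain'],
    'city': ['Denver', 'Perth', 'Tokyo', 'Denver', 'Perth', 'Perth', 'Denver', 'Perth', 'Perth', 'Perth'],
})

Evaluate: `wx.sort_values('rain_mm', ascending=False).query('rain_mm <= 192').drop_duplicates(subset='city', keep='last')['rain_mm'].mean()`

sort by rain_mm descending:
   rain_mm  cond    city
2      295   sun   Tokyo
7      292   fog   Perth
8      262   fog   Perth
6      201   fog  Denver
4      192  rain   Perth
1      138  rain   Perth
9       53  rain   Perth
5       44   fog   Perth
3        8   fog  Denver
0        7  rain  Denver
filter rows where rain_mm <= 192:
   rain_mm  cond    city
4      192  rain   Perth
1      138  rain   Perth
9       53  rain   Perth
5       44   fog   Perth
3        8   fog  Denver
0        7  rain  Denver
drop duplicate city (keep=last):
   rain_mm  cond    city
5       44   fog   Perth
0        7  rain  Denver
Finally, mean of column 'rain_mm' = 25.5.

25.5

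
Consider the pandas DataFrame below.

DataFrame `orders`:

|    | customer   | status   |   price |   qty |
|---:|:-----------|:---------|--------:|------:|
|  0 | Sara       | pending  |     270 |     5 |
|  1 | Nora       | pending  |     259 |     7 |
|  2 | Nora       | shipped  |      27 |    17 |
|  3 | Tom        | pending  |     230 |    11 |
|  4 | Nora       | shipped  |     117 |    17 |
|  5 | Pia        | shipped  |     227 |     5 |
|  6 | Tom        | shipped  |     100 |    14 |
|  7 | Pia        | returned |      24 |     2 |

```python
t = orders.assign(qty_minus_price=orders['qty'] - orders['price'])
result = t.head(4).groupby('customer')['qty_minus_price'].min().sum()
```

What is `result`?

-736

add column qty_minus_price = orders['qty'] - orders['price']:
  customer    status  price  qty  qty_minus_price
0     Sara   pending    270    5             -265
1     Nora   pending    259    7             -252
2     Nora   shipped     27   17              -10
3      Tom   pending    230   11             -219
4     Nora   shipped    117   17             -100
5      Pia   shipped    227    5             -222
6      Tom   shipped    100   14              -86
7      Pia  returned     24    2              -22
take first 4 rows:
  customer   status  price  qty  qty_minus_price
0     Sara  pending    270    5             -265
1     Nora  pending    259    7             -252
2     Nora  shipped     27   17              -10
3      Tom  pending    230   11             -219
group by customer, min of qty_minus_price:
customer
Nora   -252
Sara   -265
Tom    -219
Name: qty_minus_price, dtype: int64
Reading off the sum of the resulting series, we get -736.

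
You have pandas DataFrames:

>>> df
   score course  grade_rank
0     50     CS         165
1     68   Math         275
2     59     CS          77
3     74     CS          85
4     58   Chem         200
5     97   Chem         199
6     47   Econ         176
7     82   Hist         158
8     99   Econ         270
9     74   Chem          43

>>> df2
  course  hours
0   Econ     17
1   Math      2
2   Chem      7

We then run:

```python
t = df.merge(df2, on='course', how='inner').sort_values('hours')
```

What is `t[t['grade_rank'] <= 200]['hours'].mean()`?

merge on 'course' (how='inner') → 6 rows:
   score course  grade_rank  hours
0     68   Math         275      2
1     58   Chem         200      7
2     97   Chem         199      7
3     47   Econ         176     17
4     99   Econ         270     17
5     74   Chem          43      7
sort by hours:
   score course  grade_rank  hours
0     68   Math         275      2
1     58   Chem         200      7
2     97   Chem         199      7
5     74   Chem          43      7
3     47   Econ         176     17
4     99   Econ         270     17
filter rows where grade_rank <= 200:
   score course  grade_rank  hours
1     58   Chem         200      7
2     97   Chem         199      7
5     74   Chem          43      7
3     47   Econ         176     17

9.5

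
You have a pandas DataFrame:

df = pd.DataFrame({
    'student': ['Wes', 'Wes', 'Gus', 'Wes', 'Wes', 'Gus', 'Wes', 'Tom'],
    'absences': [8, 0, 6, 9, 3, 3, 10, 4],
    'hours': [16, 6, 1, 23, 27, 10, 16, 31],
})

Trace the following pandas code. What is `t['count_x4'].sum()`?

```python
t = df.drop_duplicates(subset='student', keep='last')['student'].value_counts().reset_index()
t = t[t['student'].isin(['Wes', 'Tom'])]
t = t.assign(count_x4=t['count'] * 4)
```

drop duplicate student (keep=last):
  student  absences  hours
5     Gus         3     10
6     Wes        10     16
7     Tom         4     31
value_counts of student:
student
Gus    1
Wes    1
Tom    1
Name: count, dtype: int64
reset_index():
  student  count
0     Gus      1
1     Wes      1
2     Tom      1
filter rows where student in ['Wes', 'Tom']:
  student  count
1     Wes      1
2     Tom      1
add column count_x4 = t['count'] * 4:
  student  count  count_x4
1     Wes      1         4
2     Tom      1         4

8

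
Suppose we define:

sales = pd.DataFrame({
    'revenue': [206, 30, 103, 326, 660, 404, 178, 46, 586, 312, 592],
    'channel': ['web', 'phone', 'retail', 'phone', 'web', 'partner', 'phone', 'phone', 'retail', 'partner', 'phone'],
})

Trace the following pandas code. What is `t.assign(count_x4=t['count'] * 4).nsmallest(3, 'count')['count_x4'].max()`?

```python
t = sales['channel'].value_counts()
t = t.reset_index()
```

8

value_counts of channel:
channel
phone      5
web        2
retail     2
partner    2
Name: count, dtype: int64
reset_index():
   channel  count
0    phone      5
1      web      2
2   retail      2
3  partner      2
add column count_x4 = t['count'] * 4:
   channel  count  count_x4
0    phone      5        20
1      web      2         8
2   retail      2         8
3  partner      2         8
take 3 rows with smallest count:
   channel  count  count_x4
1      web      2         8
2   retail      2         8
3  partner      2         8
The max of column 'count_x4' is 8.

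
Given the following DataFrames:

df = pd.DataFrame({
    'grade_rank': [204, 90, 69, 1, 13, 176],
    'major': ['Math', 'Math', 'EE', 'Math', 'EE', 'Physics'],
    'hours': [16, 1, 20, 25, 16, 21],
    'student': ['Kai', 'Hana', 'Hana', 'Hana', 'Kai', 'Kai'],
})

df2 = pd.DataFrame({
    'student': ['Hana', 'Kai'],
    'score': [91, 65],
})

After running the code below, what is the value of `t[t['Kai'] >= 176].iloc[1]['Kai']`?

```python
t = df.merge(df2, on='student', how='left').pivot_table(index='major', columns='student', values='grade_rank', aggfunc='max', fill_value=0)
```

176

merge on 'student' (how='left') → 6 rows:
   grade_rank    major  hours student  score
0         204     Math     16     Kai     65
1          90     Math      1    Hana     91
2          69       EE     20    Hana     91
3           1     Math     25    Hana     91
4          13       EE     16     Kai     65
5         176  Physics     21     Kai     65
pivot: rows=major, cols=student, max(grade_rank):
student  Hana  Kai
major             
EE         69   13
Math       90  204
Physics     0  176
filter rows where Kai >= 176:
student  Hana  Kai
major             
Math       90  204
Physics     0  176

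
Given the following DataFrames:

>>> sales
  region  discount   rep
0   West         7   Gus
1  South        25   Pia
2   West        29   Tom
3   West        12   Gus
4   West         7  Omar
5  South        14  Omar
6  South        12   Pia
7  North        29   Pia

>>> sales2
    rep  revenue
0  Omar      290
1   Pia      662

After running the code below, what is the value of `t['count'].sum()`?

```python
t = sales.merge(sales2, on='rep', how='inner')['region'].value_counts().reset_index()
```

merge on 'rep' (how='inner') → 5 rows:
  region  discount   rep  revenue
0  South        25   Pia      662
1   West         7  Omar      290
2  South        14  Omar      290
3  South        12   Pia      662
4  North        29   Pia      662
value_counts of region:
region
South    3
West     1
North    1
Name: count, dtype: int64
reset_index():
  region  count
0  South      3
1   West      1
2  North      1
Hence 5.

5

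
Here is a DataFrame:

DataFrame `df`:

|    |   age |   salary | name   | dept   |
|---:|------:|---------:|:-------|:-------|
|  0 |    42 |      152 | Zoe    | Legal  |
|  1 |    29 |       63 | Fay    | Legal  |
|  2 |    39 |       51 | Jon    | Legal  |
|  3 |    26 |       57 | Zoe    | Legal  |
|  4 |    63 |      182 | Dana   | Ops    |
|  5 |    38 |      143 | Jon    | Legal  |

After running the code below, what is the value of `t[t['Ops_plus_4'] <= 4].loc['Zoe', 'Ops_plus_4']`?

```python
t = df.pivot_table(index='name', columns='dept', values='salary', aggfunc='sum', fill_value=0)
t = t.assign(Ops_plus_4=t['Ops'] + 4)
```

4

pivot: rows=name, cols=dept, sum(salary):
dept  Legal  Ops
name            
Dana      0  182
Fay      63    0
Jon     194    0
Zoe     209    0
add column Ops_plus_4 = t['Ops'] + 4:
dept  Legal  Ops  Ops_plus_4
name                        
Dana      0  182         186
Fay      63    0           4
Jon     194    0           4
Zoe     209    0           4
filter rows where Ops_plus_4 <= 4:
dept  Legal  Ops  Ops_plus_4
name                        
Fay      63    0           4
Jon     194    0           4
Zoe     209    0           4
The value at row 'Zoe', column 'Ops_plus_4' is 4.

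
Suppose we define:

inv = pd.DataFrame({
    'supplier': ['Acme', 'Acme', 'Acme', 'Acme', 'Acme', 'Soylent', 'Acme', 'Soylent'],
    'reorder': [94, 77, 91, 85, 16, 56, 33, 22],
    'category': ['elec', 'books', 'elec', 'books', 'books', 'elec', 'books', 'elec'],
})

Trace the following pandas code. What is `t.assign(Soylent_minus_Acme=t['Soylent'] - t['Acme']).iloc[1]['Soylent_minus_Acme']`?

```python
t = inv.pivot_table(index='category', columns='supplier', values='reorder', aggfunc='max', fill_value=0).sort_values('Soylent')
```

pivot: rows=category, cols=supplier, max(reorder):
supplier  Acme  Soylent
category               
books       85        0
elec        94       56
sort by Soylent:
supplier  Acme  Soylent
category               
books       85        0
elec        94       56
add column Soylent_minus_Acme = t['Soylent'] - t['Acme']:
supplier  Acme  Soylent  Soylent_minus_Acme
category                                   
books       85        0                 -85
elec        94       56                 -38
Hence -38.

-38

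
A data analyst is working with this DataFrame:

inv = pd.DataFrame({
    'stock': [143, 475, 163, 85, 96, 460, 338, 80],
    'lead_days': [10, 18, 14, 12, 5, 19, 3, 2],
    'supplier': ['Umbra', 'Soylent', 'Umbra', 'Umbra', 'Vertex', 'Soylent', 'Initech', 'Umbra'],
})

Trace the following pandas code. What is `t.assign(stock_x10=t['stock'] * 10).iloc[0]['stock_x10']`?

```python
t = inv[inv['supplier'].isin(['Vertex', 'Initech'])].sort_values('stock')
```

filter rows where supplier in ['Vertex', 'Initech']:
   stock  lead_days supplier
4     96          5   Vertex
6    338          3  Initech
sort by stock:
   stock  lead_days supplier
4     96          5   Vertex
6    338          3  Initech
add column stock_x10 = t['stock'] * 10:
   stock  lead_days supplier  stock_x10
4     96          5   Vertex        960
6    338          3  Initech       3380

960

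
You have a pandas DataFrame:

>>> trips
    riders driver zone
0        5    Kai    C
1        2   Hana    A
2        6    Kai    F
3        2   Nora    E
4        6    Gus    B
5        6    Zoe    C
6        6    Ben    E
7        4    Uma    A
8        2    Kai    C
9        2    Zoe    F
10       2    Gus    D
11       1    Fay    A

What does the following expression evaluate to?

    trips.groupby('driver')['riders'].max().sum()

group by driver, max of riders:
driver
Ben     6
Fay     1
Gus     6
Hana    2
Kai     6
Nora    2
Uma     4
Zoe     6
Name: riders, dtype: int64
So sum() = 33.

33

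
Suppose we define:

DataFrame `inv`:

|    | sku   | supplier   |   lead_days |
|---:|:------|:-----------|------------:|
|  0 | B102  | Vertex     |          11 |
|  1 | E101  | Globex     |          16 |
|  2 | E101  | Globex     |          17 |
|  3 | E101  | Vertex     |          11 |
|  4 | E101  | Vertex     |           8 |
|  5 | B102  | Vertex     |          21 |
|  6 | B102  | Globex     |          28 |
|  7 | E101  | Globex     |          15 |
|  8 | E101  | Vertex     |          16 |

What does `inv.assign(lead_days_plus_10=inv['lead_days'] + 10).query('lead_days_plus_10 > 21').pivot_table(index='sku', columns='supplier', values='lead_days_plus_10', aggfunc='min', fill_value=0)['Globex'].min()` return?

25

add column lead_days_plus_10 = inv['lead_days'] + 10:
    sku supplier  lead_days  lead_days_plus_10
0  B102   Vertex         11                 21
1  E101   Globex         16                 26
2  E101   Globex         17                 27
3  E101   Vertex         11                 21
4  E101   Vertex          8                 18
5  B102   Vertex         21                 31
6  B102   Globex         28                 38
7  E101   Globex         15                 25
8  E101   Vertex         16                 26
filter rows where lead_days_plus_10 > 21:
    sku supplier  lead_days  lead_days_plus_10
1  E101   Globex         16                 26
2  E101   Globex         17                 27
5  B102   Vertex         21                 31
6  B102   Globex         28                 38
7  E101   Globex         15                 25
8  E101   Vertex         16                 26
pivot: rows=sku, cols=supplier, min(lead_days_plus_10):
supplier  Globex  Vertex
sku                     
B102          38      31
E101          25      26
So min() = 25.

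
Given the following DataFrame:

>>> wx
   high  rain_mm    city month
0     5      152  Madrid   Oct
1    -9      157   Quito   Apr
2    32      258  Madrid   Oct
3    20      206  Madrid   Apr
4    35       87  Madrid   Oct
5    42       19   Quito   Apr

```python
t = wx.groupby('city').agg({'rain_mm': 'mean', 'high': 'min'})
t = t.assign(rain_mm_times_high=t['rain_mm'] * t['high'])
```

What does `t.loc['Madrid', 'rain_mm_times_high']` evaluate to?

878.75

group by city: mean(rain_mm), min(high):
        rain_mm  high
city                 
Madrid   175.75     5
Quito     88.00    -9
add column rain_mm_times_high = t['rain_mm'] * t['high']:
        rain_mm  high  rain_mm_times_high
city                                     
Madrid   175.75     5              878.75
Quito     88.00    -9             -792.00
Finally, value at row 'Madrid', column 'rain_mm_times_high' = 878.75.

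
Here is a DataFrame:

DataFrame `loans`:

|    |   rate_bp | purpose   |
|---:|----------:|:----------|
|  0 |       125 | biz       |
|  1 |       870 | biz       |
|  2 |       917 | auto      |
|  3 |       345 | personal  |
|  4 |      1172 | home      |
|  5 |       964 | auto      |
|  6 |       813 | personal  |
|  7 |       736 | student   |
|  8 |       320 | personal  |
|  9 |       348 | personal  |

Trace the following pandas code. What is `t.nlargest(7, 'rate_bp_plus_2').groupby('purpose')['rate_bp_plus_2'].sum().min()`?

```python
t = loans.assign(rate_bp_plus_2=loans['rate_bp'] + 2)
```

738

add column rate_bp_plus_2 = loans['rate_bp'] + 2:
   rate_bp   purpose  rate_bp_plus_2
0      125       biz             127
1      870       biz             872
2      917      auto             919
3      345  personal             347
4     1172      home            1174
5      964      auto             966
6      813  personal             815
7      736   student             738
8      320  personal             322
9      348  personal             350
take 7 rows with largest rate_bp_plus_2:
   rate_bp   purpose  rate_bp_plus_2
4     1172      home            1174
5      964      auto             966
2      917      auto             919
1      870       biz             872
6      813  personal             815
7      736   student             738
9      348  personal             350
group by purpose, sum of rate_bp_plus_2:
purpose
auto        1885
biz          872
home        1174
personal    1165
student      738
Name: rate_bp_plus_2, dtype: int64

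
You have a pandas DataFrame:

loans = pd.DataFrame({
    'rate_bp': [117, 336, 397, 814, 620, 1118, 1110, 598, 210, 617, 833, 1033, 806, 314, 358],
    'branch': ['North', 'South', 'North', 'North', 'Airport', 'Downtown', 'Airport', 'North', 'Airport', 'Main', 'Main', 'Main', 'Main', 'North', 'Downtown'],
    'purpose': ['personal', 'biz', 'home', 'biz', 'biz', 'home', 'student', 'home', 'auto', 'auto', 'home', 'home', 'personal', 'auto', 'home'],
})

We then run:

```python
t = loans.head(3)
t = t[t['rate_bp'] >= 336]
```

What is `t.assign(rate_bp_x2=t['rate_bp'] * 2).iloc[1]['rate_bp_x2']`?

794

take first 3 rows:
   rate_bp branch   purpose
0      117  North  personal
1      336  South       biz
2      397  North      home
filter rows where rate_bp >= 336:
   rate_bp branch purpose
1      336  South     biz
2      397  North    home
add column rate_bp_x2 = t['rate_bp'] * 2:
   rate_bp branch purpose  rate_bp_x2
1      336  South     biz         672
2      397  North    home         794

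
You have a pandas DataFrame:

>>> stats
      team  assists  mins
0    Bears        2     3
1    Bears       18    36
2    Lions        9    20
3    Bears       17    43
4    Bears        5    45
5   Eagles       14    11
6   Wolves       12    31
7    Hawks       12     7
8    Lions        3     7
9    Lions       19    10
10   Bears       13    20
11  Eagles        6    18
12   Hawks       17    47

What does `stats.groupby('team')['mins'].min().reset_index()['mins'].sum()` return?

group by team, min of mins:
team
Bears      3
Eagles    11
Hawks      7
Lions      7
Wolves    31
Name: mins, dtype: int64
reset_index():
     team  mins
0   Bears     3
1  Eagles    11
2   Hawks     7
3   Lions     7
4  Wolves    31

59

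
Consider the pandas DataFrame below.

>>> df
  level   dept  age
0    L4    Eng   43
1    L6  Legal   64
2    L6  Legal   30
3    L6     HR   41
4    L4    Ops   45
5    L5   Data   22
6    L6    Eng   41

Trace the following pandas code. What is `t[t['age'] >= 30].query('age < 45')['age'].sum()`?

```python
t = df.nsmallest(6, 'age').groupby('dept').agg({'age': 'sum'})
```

71

take 6 rows with smallest age:
  level   dept  age
5    L5   Data   22
2    L6  Legal   30
3    L6     HR   41
6    L6    Eng   41
0    L4    Eng   43
4    L4    Ops   45
group by dept, sum of age:
       age
dept      
Data    22
Eng     84
HR      41
Legal   30
Ops     45
filter rows where age >= 30:
       age
dept      
Eng     84
HR      41
Legal   30
Ops     45
filter rows where age < 45:
       age
dept      
HR      41
Legal   30
sum of column 'age' → 71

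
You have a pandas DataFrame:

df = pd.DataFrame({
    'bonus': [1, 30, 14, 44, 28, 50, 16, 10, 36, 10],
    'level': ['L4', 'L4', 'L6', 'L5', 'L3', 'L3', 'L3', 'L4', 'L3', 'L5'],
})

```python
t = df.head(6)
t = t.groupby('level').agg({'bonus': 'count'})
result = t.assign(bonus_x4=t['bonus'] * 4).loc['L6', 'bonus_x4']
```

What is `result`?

4

take first 6 rows:
   bonus level
0      1    L4
1     30    L4
2     14    L6
3     44    L5
4     28    L3
5     50    L3
group by level, count of bonus:
       bonus
level       
L3         2
L4         2
L5         1
L6         1
add column bonus_x4 = t['bonus'] * 4:
       bonus  bonus_x4
level                 
L3         2         8
L4         2         8
L5         1         4
L6         1         4
Reading off the value at row 'L6', column 'bonus_x4', we get 4.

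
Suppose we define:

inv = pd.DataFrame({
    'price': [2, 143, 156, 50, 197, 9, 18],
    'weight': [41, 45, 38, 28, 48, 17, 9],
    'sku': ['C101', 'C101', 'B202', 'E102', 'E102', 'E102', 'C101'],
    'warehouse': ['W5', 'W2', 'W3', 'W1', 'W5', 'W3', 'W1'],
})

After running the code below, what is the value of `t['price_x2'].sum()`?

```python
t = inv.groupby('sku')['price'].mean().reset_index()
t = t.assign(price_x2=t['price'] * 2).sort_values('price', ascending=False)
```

group by sku, mean of price:
sku
B202    156.000000
C101     54.333333
E102     85.333333
Name: price, dtype: float64
reset_index():
    sku       price
0  B202  156.000000
1  C101   54.333333
2  E102   85.333333
add column price_x2 = t['price'] * 2:
    sku       price    price_x2
0  B202  156.000000  312.000000
1  C101   54.333333  108.666667
2  E102   85.333333  170.666667
sort by price descending:
    sku       price    price_x2
0  B202  156.000000  312.000000
2  E102   85.333333  170.666667
1  C101   54.333333  108.666667
Hence 591.333333333.

591.333333333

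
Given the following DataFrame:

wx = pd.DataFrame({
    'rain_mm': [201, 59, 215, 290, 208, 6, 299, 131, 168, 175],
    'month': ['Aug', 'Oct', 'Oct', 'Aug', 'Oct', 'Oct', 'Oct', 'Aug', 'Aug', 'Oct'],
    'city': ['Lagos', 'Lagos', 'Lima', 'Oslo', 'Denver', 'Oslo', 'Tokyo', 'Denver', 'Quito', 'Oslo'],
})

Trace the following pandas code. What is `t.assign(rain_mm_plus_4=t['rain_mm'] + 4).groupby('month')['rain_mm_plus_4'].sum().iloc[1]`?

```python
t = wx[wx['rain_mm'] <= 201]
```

filter rows where rain_mm <= 201:
   rain_mm month    city
0      201   Aug   Lagos
1       59   Oct   Lagos
5        6   Oct    Oslo
7      131   Aug  Denver
8      168   Aug   Quito
9      175   Oct    Oslo
add column rain_mm_plus_4 = t['rain_mm'] + 4:
   rain_mm month    city  rain_mm_plus_4
0      201   Aug   Lagos             205
1       59   Oct   Lagos              63
5        6   Oct    Oslo              10
7      131   Aug  Denver             135
8      168   Aug   Quito             172
9      175   Oct    Oslo             179
group by month, sum of rain_mm_plus_4:
month
Aug    512
Oct    252
Name: rain_mm_plus_4, dtype: int64
Finally, value at position 1 = 252.

252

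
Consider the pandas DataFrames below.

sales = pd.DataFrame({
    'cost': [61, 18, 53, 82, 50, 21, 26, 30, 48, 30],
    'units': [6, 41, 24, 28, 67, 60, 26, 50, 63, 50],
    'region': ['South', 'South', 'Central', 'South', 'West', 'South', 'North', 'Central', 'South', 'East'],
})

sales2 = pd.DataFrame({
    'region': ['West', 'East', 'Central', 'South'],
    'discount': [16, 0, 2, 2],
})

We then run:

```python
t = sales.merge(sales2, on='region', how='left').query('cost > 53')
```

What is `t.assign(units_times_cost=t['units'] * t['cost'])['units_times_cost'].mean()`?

merge on 'region' (how='left') → 10 rows:
   cost  units   region  discount
0    61      6    South       2.0
1    18     41    South       2.0
2    53     24  Central       2.0
3    82     28    South       2.0
4    50     67     West      16.0
5    21     60    South       2.0
6    26     26    North       NaN
7    30     50  Central       2.0
8    48     63    South       2.0
9    30     50     East       0.0
filter rows where cost > 53:
   cost  units region  discount
0    61      6  South       2.0
3    82     28  South       2.0
add column units_times_cost = t['units'] * t['cost']:
   cost  units region  discount  units_times_cost
0    61      6  South       2.0               366
3    82     28  South       2.0              2296
Then the mean of column 'units_times_cost': 1331.0

1331.0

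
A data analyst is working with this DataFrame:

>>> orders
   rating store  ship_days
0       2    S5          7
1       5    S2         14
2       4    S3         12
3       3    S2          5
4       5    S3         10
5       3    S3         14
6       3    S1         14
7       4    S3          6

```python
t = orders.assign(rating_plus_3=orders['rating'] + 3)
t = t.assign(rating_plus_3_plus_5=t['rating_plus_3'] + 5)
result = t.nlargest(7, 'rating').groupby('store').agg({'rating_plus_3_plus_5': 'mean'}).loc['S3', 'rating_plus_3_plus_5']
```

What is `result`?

12.0

add column rating_plus_3 = orders['rating'] + 3:
   rating store  ship_days  rating_plus_3
0       2    S5          7              5
1       5    S2         14              8
2       4    S3         12              7
3       3    S2          5              6
4       5    S3         10              8
5       3    S3         14              6
6       3    S1         14              6
7       4    S3          6              7
add column rating_plus_3_plus_5 = t['rating_plus_3'] + 5:
   rating store  ship_days  rating_plus_3  rating_plus_3_plus_5
0       2    S5          7              5                    10
1       5    S2         14              8                    13
2       4    S3         12              7                    12
3       3    S2          5              6                    11
4       5    S3         10              8                    13
5       3    S3         14              6                    11
6       3    S1         14              6                    11
7       4    S3          6              7                    12
take 7 rows with largest rating:
   rating store  ship_days  rating_plus_3  rating_plus_3_plus_5
1       5    S2         14              8                    13
4       5    S3         10              8                    13
2       4    S3         12              7                    12
7       4    S3          6              7                    12
3       3    S2          5              6                    11
5       3    S3         14              6                    11
6       3    S1         14              6                    11
group by store, mean of rating_plus_3_plus_5:
       rating_plus_3_plus_5
store                      
S1                     11.0
S2                     12.0
S3                     12.0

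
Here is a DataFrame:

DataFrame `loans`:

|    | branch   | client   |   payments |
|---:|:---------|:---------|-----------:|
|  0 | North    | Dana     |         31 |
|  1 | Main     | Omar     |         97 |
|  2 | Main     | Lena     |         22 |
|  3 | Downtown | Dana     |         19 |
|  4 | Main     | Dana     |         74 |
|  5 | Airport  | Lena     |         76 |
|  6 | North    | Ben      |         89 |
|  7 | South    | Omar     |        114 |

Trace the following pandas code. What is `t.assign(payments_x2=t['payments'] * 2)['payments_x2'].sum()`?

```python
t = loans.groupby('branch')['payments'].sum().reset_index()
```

1044

group by branch, sum of payments:
branch
Airport      76
Downtown     19
Main        193
North       120
South       114
Name: payments, dtype: int64
reset_index():
     branch  payments
0   Airport        76
1  Downtown        19
2      Main       193
3     North       120
4     South       114
add column payments_x2 = t['payments'] * 2:
     branch  payments  payments_x2
0   Airport        76          152
1  Downtown        19           38
2      Main       193          386
3     North       120          240
4     South       114          228
Finally, sum of column 'payments_x2' = 1044.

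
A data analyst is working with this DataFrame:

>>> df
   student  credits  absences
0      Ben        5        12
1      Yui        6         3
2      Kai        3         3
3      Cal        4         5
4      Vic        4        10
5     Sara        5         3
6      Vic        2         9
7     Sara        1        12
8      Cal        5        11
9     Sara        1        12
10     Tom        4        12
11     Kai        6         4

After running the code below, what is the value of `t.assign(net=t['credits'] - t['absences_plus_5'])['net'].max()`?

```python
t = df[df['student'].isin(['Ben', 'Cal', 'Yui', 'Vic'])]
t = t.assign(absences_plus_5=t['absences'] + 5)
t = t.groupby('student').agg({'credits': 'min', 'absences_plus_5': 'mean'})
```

-2.0

filter rows where student in ['Ben', 'Cal', 'Yui', 'Vic']:
  student  credits  absences
0     Ben        5        12
1     Yui        6         3
3     Cal        4         5
4     Vic        4        10
6     Vic        2         9
8     Cal        5        11
add column absences_plus_5 = t['absences'] + 5:
  student  credits  absences  absences_plus_5
0     Ben        5        12               17
1     Yui        6         3                8
3     Cal        4         5               10
4     Vic        4        10               15
6     Vic        2         9               14
8     Cal        5        11               16
group by student: min(credits), mean(absences_plus_5):
         credits  absences_plus_5
student                          
Ben            5             17.0
Cal            4             13.0
Vic            2             14.5
Yui            6              8.0
add column net = t['credits'] - t['absences_plus_5']:
         credits  absences_plus_5   net
student                                
Ben            5             17.0 -12.0
Cal            4             13.0  -9.0
Vic            2             14.5 -12.5
Yui            6              8.0  -2.0
Taking the max of column 'net' gives -2.0.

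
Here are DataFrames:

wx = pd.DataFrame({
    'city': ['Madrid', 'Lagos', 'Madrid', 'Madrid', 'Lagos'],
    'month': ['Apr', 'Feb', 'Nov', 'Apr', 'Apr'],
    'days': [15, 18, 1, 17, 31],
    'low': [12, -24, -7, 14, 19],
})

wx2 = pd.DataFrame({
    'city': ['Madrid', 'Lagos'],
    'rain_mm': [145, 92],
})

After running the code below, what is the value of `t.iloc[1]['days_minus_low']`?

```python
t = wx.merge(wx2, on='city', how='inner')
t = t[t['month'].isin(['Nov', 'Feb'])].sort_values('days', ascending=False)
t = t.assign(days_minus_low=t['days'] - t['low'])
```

8

merge on 'city' (how='inner') → 5 rows:
     city month  days  low  rain_mm
0  Madrid   Apr    15   12      145
1   Lagos   Feb    18  -24       92
2  Madrid   Nov     1   -7      145
3  Madrid   Apr    17   14      145
4   Lagos   Apr    31   19       92
filter rows where month in ['Nov', 'Feb']:
     city month  days  low  rain_mm
1   Lagos   Feb    18  -24       92
2  Madrid   Nov     1   -7      145
sort by days descending:
     city month  days  low  rain_mm
1   Lagos   Feb    18  -24       92
2  Madrid   Nov     1   -7      145
add column days_minus_low = t['days'] - t['low']:
     city month  days  low  rain_mm  days_minus_low
1   Lagos   Feb    18  -24       92              42
2  Madrid   Nov     1   -7      145               8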